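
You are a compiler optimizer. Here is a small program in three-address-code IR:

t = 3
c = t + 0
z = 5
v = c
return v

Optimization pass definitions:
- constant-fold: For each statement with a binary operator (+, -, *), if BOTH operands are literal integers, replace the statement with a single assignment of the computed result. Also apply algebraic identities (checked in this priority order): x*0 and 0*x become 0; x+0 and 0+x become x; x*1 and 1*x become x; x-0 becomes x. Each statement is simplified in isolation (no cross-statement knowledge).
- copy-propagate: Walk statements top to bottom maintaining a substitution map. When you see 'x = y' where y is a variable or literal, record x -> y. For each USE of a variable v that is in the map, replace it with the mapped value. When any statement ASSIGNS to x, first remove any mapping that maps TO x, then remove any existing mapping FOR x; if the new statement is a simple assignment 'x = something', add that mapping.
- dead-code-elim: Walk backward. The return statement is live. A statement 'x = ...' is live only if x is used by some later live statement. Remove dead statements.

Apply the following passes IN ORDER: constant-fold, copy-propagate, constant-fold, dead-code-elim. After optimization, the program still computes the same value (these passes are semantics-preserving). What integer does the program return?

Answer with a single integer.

Answer: 3

Derivation:
Initial IR:
  t = 3
  c = t + 0
  z = 5
  v = c
  return v
After constant-fold (5 stmts):
  t = 3
  c = t
  z = 5
  v = c
  return v
After copy-propagate (5 stmts):
  t = 3
  c = 3
  z = 5
  v = 3
  return 3
After constant-fold (5 stmts):
  t = 3
  c = 3
  z = 5
  v = 3
  return 3
After dead-code-elim (1 stmts):
  return 3
Evaluate:
  t = 3  =>  t = 3
  c = t + 0  =>  c = 3
  z = 5  =>  z = 5
  v = c  =>  v = 3
  return v = 3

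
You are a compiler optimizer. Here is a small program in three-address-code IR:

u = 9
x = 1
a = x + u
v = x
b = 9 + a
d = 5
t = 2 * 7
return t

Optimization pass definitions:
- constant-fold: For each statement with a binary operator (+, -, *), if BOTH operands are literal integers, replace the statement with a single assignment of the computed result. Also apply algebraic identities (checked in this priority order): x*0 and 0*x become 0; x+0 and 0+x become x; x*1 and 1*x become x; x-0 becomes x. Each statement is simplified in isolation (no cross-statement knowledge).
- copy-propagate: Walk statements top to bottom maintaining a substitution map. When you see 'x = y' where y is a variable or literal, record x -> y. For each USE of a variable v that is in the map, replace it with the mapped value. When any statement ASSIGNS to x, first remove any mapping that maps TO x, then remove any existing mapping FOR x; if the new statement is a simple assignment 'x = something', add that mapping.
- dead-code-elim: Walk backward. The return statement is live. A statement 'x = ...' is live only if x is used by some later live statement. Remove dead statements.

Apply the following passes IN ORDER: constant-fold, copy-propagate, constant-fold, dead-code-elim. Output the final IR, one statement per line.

Initial IR:
  u = 9
  x = 1
  a = x + u
  v = x
  b = 9 + a
  d = 5
  t = 2 * 7
  return t
After constant-fold (8 stmts):
  u = 9
  x = 1
  a = x + u
  v = x
  b = 9 + a
  d = 5
  t = 14
  return t
After copy-propagate (8 stmts):
  u = 9
  x = 1
  a = 1 + 9
  v = 1
  b = 9 + a
  d = 5
  t = 14
  return 14
After constant-fold (8 stmts):
  u = 9
  x = 1
  a = 10
  v = 1
  b = 9 + a
  d = 5
  t = 14
  return 14
After dead-code-elim (1 stmts):
  return 14

Answer: return 14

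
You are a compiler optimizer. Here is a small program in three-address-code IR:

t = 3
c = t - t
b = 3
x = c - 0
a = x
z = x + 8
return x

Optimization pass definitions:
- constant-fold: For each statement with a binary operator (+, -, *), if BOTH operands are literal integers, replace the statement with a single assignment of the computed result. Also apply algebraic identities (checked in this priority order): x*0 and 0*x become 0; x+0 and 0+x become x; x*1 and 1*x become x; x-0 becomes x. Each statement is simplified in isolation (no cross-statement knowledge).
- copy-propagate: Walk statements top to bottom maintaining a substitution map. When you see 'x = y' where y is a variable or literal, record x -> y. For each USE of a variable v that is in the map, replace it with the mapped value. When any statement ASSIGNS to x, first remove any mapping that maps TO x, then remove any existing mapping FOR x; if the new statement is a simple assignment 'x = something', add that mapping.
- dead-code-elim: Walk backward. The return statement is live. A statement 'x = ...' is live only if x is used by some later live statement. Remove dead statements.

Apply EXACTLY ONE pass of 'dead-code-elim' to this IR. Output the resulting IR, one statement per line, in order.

Applying dead-code-elim statement-by-statement:
  [7] return x  -> KEEP (return); live=['x']
  [6] z = x + 8  -> DEAD (z not live)
  [5] a = x  -> DEAD (a not live)
  [4] x = c - 0  -> KEEP; live=['c']
  [3] b = 3  -> DEAD (b not live)
  [2] c = t - t  -> KEEP; live=['t']
  [1] t = 3  -> KEEP; live=[]
Result (4 stmts):
  t = 3
  c = t - t
  x = c - 0
  return x

Answer: t = 3
c = t - t
x = c - 0
return x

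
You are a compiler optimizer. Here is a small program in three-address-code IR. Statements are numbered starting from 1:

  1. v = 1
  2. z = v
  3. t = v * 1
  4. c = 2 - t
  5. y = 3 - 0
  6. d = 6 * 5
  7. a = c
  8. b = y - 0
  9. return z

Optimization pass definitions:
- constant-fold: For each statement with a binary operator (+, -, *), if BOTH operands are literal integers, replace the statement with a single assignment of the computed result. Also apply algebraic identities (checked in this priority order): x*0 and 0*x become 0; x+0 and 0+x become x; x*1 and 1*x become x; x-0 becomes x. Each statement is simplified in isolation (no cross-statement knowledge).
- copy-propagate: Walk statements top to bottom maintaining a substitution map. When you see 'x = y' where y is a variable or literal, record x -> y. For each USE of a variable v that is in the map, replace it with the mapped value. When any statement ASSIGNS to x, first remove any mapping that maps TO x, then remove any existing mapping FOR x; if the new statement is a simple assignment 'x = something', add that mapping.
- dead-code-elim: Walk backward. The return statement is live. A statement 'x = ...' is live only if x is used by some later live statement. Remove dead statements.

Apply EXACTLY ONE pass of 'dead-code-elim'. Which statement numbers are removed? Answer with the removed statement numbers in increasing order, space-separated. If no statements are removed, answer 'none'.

Answer: 3 4 5 6 7 8

Derivation:
Backward liveness scan:
Stmt 1 'v = 1': KEEP (v is live); live-in = []
Stmt 2 'z = v': KEEP (z is live); live-in = ['v']
Stmt 3 't = v * 1': DEAD (t not in live set ['z'])
Stmt 4 'c = 2 - t': DEAD (c not in live set ['z'])
Stmt 5 'y = 3 - 0': DEAD (y not in live set ['z'])
Stmt 6 'd = 6 * 5': DEAD (d not in live set ['z'])
Stmt 7 'a = c': DEAD (a not in live set ['z'])
Stmt 8 'b = y - 0': DEAD (b not in live set ['z'])
Stmt 9 'return z': KEEP (return); live-in = ['z']
Removed statement numbers: [3, 4, 5, 6, 7, 8]
Surviving IR:
  v = 1
  z = v
  return z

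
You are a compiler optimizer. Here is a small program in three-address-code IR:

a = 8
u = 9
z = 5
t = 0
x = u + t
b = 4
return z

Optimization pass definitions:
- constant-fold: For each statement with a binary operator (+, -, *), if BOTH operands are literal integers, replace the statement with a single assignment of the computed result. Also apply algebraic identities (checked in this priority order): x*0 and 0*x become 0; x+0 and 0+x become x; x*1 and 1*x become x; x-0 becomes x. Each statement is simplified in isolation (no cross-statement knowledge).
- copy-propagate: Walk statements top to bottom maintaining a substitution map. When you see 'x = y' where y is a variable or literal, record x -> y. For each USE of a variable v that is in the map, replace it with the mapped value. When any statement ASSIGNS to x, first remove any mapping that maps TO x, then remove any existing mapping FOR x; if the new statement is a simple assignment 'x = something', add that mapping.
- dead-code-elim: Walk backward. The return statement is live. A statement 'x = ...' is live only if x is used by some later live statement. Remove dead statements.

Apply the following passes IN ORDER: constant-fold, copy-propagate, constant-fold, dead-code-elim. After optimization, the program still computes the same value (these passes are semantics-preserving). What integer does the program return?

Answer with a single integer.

Initial IR:
  a = 8
  u = 9
  z = 5
  t = 0
  x = u + t
  b = 4
  return z
After constant-fold (7 stmts):
  a = 8
  u = 9
  z = 5
  t = 0
  x = u + t
  b = 4
  return z
After copy-propagate (7 stmts):
  a = 8
  u = 9
  z = 5
  t = 0
  x = 9 + 0
  b = 4
  return 5
After constant-fold (7 stmts):
  a = 8
  u = 9
  z = 5
  t = 0
  x = 9
  b = 4
  return 5
After dead-code-elim (1 stmts):
  return 5
Evaluate:
  a = 8  =>  a = 8
  u = 9  =>  u = 9
  z = 5  =>  z = 5
  t = 0  =>  t = 0
  x = u + t  =>  x = 9
  b = 4  =>  b = 4
  return z = 5

Answer: 5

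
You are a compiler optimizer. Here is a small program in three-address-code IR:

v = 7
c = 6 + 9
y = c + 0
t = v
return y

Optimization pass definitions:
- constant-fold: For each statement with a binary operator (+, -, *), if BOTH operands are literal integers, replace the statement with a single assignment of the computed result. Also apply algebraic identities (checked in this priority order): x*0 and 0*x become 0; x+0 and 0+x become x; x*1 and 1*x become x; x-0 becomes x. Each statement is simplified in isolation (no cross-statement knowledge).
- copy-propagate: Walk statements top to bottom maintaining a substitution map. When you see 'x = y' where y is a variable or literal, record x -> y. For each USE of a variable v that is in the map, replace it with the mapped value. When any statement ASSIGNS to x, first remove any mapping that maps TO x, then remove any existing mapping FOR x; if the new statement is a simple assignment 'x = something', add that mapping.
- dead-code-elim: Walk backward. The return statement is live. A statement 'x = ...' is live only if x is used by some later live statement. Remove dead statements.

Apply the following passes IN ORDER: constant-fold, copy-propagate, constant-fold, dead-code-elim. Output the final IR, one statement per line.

Answer: return 15

Derivation:
Initial IR:
  v = 7
  c = 6 + 9
  y = c + 0
  t = v
  return y
After constant-fold (5 stmts):
  v = 7
  c = 15
  y = c
  t = v
  return y
After copy-propagate (5 stmts):
  v = 7
  c = 15
  y = 15
  t = 7
  return 15
After constant-fold (5 stmts):
  v = 7
  c = 15
  y = 15
  t = 7
  return 15
After dead-code-elim (1 stmts):
  return 15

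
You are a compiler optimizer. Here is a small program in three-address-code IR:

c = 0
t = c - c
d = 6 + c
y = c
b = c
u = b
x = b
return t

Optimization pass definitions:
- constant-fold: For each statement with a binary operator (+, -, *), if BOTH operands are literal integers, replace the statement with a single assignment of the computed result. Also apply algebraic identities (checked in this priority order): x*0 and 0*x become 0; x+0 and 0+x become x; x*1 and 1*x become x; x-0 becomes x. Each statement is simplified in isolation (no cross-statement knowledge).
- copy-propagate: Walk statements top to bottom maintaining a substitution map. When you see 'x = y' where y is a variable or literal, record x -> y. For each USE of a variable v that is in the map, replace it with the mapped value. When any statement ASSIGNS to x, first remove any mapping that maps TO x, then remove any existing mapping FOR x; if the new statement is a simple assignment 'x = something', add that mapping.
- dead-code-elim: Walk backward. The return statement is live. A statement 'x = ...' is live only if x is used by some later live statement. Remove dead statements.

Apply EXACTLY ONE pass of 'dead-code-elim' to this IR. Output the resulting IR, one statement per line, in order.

Answer: c = 0
t = c - c
return t

Derivation:
Applying dead-code-elim statement-by-statement:
  [8] return t  -> KEEP (return); live=['t']
  [7] x = b  -> DEAD (x not live)
  [6] u = b  -> DEAD (u not live)
  [5] b = c  -> DEAD (b not live)
  [4] y = c  -> DEAD (y not live)
  [3] d = 6 + c  -> DEAD (d not live)
  [2] t = c - c  -> KEEP; live=['c']
  [1] c = 0  -> KEEP; live=[]
Result (3 stmts):
  c = 0
  t = c - c
  return t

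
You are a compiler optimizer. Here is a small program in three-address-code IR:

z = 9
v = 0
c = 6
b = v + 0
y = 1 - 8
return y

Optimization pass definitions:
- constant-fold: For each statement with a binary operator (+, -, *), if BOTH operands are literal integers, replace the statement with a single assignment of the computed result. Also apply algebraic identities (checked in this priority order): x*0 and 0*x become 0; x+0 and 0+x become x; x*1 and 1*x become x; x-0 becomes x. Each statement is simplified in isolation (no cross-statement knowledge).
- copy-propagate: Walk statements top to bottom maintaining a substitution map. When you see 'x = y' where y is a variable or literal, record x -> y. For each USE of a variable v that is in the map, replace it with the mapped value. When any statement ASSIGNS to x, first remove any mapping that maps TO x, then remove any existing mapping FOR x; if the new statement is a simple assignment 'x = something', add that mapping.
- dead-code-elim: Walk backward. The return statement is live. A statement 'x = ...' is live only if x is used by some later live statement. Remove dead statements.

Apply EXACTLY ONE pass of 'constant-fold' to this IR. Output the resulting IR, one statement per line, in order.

Applying constant-fold statement-by-statement:
  [1] z = 9  (unchanged)
  [2] v = 0  (unchanged)
  [3] c = 6  (unchanged)
  [4] b = v + 0  -> b = v
  [5] y = 1 - 8  -> y = -7
  [6] return y  (unchanged)
Result (6 stmts):
  z = 9
  v = 0
  c = 6
  b = v
  y = -7
  return y

Answer: z = 9
v = 0
c = 6
b = v
y = -7
return y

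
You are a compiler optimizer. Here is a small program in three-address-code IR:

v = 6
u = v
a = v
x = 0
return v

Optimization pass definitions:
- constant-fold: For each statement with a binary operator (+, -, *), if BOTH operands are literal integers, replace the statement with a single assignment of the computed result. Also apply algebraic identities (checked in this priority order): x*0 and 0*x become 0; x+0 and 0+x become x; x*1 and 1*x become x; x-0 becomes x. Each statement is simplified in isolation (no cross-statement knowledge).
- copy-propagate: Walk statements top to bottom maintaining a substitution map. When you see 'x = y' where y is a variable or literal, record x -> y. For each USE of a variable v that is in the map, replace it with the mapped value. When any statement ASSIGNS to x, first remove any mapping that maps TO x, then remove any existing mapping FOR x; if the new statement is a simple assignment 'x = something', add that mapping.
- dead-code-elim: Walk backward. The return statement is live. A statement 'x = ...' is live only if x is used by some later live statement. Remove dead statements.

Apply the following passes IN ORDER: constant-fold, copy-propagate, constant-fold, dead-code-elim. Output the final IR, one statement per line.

Answer: return 6

Derivation:
Initial IR:
  v = 6
  u = v
  a = v
  x = 0
  return v
After constant-fold (5 stmts):
  v = 6
  u = v
  a = v
  x = 0
  return v
After copy-propagate (5 stmts):
  v = 6
  u = 6
  a = 6
  x = 0
  return 6
After constant-fold (5 stmts):
  v = 6
  u = 6
  a = 6
  x = 0
  return 6
After dead-code-elim (1 stmts):
  return 6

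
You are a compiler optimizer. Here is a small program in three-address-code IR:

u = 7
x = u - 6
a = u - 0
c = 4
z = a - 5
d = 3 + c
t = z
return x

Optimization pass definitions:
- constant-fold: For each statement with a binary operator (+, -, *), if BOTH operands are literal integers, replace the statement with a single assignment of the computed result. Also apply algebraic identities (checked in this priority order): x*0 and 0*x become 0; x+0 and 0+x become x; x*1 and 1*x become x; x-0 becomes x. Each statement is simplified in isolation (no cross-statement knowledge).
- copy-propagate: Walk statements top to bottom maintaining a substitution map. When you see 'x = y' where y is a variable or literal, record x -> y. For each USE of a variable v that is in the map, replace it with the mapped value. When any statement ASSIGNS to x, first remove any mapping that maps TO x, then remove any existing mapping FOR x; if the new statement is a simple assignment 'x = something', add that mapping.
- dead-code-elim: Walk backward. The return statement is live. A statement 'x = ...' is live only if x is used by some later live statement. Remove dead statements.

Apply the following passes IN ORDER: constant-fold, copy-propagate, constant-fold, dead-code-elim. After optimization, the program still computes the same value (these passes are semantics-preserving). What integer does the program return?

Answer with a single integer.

Answer: 1

Derivation:
Initial IR:
  u = 7
  x = u - 6
  a = u - 0
  c = 4
  z = a - 5
  d = 3 + c
  t = z
  return x
After constant-fold (8 stmts):
  u = 7
  x = u - 6
  a = u
  c = 4
  z = a - 5
  d = 3 + c
  t = z
  return x
After copy-propagate (8 stmts):
  u = 7
  x = 7 - 6
  a = 7
  c = 4
  z = 7 - 5
  d = 3 + 4
  t = z
  return x
After constant-fold (8 stmts):
  u = 7
  x = 1
  a = 7
  c = 4
  z = 2
  d = 7
  t = z
  return x
After dead-code-elim (2 stmts):
  x = 1
  return x
Evaluate:
  u = 7  =>  u = 7
  x = u - 6  =>  x = 1
  a = u - 0  =>  a = 7
  c = 4  =>  c = 4
  z = a - 5  =>  z = 2
  d = 3 + c  =>  d = 7
  t = z  =>  t = 2
  return x = 1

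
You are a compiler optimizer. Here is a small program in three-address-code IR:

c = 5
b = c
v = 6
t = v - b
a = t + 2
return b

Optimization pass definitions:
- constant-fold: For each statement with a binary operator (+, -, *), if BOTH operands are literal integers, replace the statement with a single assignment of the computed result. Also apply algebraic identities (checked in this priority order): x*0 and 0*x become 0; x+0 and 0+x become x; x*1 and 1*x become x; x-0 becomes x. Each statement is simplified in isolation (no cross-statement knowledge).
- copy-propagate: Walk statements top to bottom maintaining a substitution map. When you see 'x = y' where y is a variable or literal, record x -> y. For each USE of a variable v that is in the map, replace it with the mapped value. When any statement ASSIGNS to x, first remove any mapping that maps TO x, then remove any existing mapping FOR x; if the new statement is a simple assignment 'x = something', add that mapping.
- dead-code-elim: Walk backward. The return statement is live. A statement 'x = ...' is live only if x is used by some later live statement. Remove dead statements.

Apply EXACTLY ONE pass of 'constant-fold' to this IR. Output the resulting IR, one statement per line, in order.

Answer: c = 5
b = c
v = 6
t = v - b
a = t + 2
return b

Derivation:
Applying constant-fold statement-by-statement:
  [1] c = 5  (unchanged)
  [2] b = c  (unchanged)
  [3] v = 6  (unchanged)
  [4] t = v - b  (unchanged)
  [5] a = t + 2  (unchanged)
  [6] return b  (unchanged)
Result (6 stmts):
  c = 5
  b = c
  v = 6
  t = v - b
  a = t + 2
  return b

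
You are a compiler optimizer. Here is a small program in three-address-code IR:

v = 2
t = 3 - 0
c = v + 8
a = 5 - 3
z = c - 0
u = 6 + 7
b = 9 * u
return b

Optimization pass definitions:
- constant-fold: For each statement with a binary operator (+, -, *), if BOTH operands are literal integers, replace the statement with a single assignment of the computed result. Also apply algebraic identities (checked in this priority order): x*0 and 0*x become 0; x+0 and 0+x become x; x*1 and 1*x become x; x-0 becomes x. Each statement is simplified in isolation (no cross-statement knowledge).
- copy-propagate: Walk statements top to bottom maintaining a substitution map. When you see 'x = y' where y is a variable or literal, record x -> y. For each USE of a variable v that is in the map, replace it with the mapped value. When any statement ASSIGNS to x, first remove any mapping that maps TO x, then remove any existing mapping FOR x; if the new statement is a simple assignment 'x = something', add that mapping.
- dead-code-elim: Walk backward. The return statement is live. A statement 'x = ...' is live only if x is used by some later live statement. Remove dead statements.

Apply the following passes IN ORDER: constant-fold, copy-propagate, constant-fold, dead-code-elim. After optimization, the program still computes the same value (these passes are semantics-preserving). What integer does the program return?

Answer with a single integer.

Answer: 117

Derivation:
Initial IR:
  v = 2
  t = 3 - 0
  c = v + 8
  a = 5 - 3
  z = c - 0
  u = 6 + 7
  b = 9 * u
  return b
After constant-fold (8 stmts):
  v = 2
  t = 3
  c = v + 8
  a = 2
  z = c
  u = 13
  b = 9 * u
  return b
After copy-propagate (8 stmts):
  v = 2
  t = 3
  c = 2 + 8
  a = 2
  z = c
  u = 13
  b = 9 * 13
  return b
After constant-fold (8 stmts):
  v = 2
  t = 3
  c = 10
  a = 2
  z = c
  u = 13
  b = 117
  return b
After dead-code-elim (2 stmts):
  b = 117
  return b
Evaluate:
  v = 2  =>  v = 2
  t = 3 - 0  =>  t = 3
  c = v + 8  =>  c = 10
  a = 5 - 3  =>  a = 2
  z = c - 0  =>  z = 10
  u = 6 + 7  =>  u = 13
  b = 9 * u  =>  b = 117
  return b = 117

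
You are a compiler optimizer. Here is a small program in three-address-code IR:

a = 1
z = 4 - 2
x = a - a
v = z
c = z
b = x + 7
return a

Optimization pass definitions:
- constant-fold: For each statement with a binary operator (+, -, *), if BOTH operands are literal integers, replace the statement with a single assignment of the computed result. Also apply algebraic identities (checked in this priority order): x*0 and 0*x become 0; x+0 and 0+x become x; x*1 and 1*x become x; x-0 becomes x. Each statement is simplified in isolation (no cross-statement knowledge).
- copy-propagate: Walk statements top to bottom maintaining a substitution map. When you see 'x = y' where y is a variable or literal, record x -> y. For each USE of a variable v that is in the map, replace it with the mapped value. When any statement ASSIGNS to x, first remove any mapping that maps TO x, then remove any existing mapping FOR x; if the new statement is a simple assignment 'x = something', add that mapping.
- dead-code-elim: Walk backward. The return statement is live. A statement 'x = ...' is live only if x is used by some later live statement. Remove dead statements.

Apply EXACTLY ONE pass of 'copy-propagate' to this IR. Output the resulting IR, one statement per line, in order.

Applying copy-propagate statement-by-statement:
  [1] a = 1  (unchanged)
  [2] z = 4 - 2  (unchanged)
  [3] x = a - a  -> x = 1 - 1
  [4] v = z  (unchanged)
  [5] c = z  (unchanged)
  [6] b = x + 7  (unchanged)
  [7] return a  -> return 1
Result (7 stmts):
  a = 1
  z = 4 - 2
  x = 1 - 1
  v = z
  c = z
  b = x + 7
  return 1

Answer: a = 1
z = 4 - 2
x = 1 - 1
v = z
c = z
b = x + 7
return 1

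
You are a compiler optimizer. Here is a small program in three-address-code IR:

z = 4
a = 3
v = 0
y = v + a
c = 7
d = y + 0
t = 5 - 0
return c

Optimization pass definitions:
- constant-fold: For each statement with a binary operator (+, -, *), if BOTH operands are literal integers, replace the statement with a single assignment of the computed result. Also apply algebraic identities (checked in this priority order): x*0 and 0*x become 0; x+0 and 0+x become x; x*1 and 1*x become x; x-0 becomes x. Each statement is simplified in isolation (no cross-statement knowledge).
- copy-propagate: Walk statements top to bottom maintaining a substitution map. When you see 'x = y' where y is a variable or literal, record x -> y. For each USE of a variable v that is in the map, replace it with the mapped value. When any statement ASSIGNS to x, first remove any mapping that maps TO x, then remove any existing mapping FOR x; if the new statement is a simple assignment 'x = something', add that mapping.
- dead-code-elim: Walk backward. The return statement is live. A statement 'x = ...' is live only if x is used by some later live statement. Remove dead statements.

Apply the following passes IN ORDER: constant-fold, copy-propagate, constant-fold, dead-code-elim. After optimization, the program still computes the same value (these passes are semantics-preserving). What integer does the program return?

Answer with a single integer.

Answer: 7

Derivation:
Initial IR:
  z = 4
  a = 3
  v = 0
  y = v + a
  c = 7
  d = y + 0
  t = 5 - 0
  return c
After constant-fold (8 stmts):
  z = 4
  a = 3
  v = 0
  y = v + a
  c = 7
  d = y
  t = 5
  return c
After copy-propagate (8 stmts):
  z = 4
  a = 3
  v = 0
  y = 0 + 3
  c = 7
  d = y
  t = 5
  return 7
After constant-fold (8 stmts):
  z = 4
  a = 3
  v = 0
  y = 3
  c = 7
  d = y
  t = 5
  return 7
After dead-code-elim (1 stmts):
  return 7
Evaluate:
  z = 4  =>  z = 4
  a = 3  =>  a = 3
  v = 0  =>  v = 0
  y = v + a  =>  y = 3
  c = 7  =>  c = 7
  d = y + 0  =>  d = 3
  t = 5 - 0  =>  t = 5
  return c = 7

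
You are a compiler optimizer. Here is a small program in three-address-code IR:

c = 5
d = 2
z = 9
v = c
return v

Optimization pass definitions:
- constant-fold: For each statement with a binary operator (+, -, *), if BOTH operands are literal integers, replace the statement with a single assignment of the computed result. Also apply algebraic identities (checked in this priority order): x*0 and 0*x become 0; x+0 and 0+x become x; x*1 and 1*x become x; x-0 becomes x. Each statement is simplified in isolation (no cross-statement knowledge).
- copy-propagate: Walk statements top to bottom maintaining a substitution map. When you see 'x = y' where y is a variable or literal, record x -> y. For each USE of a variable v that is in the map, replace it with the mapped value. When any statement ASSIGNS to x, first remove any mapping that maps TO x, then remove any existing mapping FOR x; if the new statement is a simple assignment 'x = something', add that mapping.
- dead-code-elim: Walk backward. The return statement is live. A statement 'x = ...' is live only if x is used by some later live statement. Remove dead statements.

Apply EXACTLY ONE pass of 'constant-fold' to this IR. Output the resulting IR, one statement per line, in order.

Answer: c = 5
d = 2
z = 9
v = c
return v

Derivation:
Applying constant-fold statement-by-statement:
  [1] c = 5  (unchanged)
  [2] d = 2  (unchanged)
  [3] z = 9  (unchanged)
  [4] v = c  (unchanged)
  [5] return v  (unchanged)
Result (5 stmts):
  c = 5
  d = 2
  z = 9
  v = c
  return v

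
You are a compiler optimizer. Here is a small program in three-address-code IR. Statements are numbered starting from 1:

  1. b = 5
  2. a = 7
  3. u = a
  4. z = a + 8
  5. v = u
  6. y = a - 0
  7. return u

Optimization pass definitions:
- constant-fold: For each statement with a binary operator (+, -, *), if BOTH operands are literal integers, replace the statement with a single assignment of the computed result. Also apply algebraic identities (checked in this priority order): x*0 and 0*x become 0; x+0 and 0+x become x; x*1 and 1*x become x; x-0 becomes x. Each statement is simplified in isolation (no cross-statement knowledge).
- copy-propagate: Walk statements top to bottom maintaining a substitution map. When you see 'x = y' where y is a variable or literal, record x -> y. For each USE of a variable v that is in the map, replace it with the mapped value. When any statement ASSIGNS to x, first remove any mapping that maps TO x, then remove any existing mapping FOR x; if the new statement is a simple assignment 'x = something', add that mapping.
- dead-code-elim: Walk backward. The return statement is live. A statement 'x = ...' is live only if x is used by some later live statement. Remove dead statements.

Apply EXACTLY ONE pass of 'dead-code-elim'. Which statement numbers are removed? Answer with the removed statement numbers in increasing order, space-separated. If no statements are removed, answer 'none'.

Backward liveness scan:
Stmt 1 'b = 5': DEAD (b not in live set [])
Stmt 2 'a = 7': KEEP (a is live); live-in = []
Stmt 3 'u = a': KEEP (u is live); live-in = ['a']
Stmt 4 'z = a + 8': DEAD (z not in live set ['u'])
Stmt 5 'v = u': DEAD (v not in live set ['u'])
Stmt 6 'y = a - 0': DEAD (y not in live set ['u'])
Stmt 7 'return u': KEEP (return); live-in = ['u']
Removed statement numbers: [1, 4, 5, 6]
Surviving IR:
  a = 7
  u = a
  return u

Answer: 1 4 5 6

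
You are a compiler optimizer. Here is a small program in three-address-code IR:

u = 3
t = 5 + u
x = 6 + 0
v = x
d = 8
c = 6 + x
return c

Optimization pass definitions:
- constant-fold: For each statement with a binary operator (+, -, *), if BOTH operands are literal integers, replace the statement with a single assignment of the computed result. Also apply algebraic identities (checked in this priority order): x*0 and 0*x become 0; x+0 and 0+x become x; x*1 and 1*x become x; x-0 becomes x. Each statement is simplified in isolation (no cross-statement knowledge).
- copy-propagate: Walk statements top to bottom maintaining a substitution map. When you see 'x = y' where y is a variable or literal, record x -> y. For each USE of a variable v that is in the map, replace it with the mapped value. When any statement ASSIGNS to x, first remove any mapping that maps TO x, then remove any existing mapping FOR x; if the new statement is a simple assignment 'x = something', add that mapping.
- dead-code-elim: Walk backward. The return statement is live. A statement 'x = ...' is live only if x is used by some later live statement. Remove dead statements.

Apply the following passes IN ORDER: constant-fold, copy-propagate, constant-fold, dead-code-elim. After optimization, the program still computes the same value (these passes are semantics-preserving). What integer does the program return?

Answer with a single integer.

Initial IR:
  u = 3
  t = 5 + u
  x = 6 + 0
  v = x
  d = 8
  c = 6 + x
  return c
After constant-fold (7 stmts):
  u = 3
  t = 5 + u
  x = 6
  v = x
  d = 8
  c = 6 + x
  return c
After copy-propagate (7 stmts):
  u = 3
  t = 5 + 3
  x = 6
  v = 6
  d = 8
  c = 6 + 6
  return c
After constant-fold (7 stmts):
  u = 3
  t = 8
  x = 6
  v = 6
  d = 8
  c = 12
  return c
After dead-code-elim (2 stmts):
  c = 12
  return c
Evaluate:
  u = 3  =>  u = 3
  t = 5 + u  =>  t = 8
  x = 6 + 0  =>  x = 6
  v = x  =>  v = 6
  d = 8  =>  d = 8
  c = 6 + x  =>  c = 12
  return c = 12

Answer: 12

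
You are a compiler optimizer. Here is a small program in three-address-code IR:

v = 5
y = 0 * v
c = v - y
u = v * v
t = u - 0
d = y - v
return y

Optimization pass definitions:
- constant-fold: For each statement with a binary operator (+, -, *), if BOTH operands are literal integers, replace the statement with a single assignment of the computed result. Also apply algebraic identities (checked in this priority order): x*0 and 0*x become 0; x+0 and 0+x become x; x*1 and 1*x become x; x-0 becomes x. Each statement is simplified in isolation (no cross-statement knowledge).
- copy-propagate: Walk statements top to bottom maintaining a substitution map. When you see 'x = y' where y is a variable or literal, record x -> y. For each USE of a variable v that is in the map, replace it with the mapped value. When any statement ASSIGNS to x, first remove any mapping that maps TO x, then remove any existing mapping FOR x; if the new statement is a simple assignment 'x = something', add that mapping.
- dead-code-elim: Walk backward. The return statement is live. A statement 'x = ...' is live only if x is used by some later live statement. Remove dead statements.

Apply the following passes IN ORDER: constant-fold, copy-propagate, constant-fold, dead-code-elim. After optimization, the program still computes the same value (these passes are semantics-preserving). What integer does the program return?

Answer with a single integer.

Answer: 0

Derivation:
Initial IR:
  v = 5
  y = 0 * v
  c = v - y
  u = v * v
  t = u - 0
  d = y - v
  return y
After constant-fold (7 stmts):
  v = 5
  y = 0
  c = v - y
  u = v * v
  t = u
  d = y - v
  return y
After copy-propagate (7 stmts):
  v = 5
  y = 0
  c = 5 - 0
  u = 5 * 5
  t = u
  d = 0 - 5
  return 0
After constant-fold (7 stmts):
  v = 5
  y = 0
  c = 5
  u = 25
  t = u
  d = -5
  return 0
After dead-code-elim (1 stmts):
  return 0
Evaluate:
  v = 5  =>  v = 5
  y = 0 * v  =>  y = 0
  c = v - y  =>  c = 5
  u = v * v  =>  u = 25
  t = u - 0  =>  t = 25
  d = y - v  =>  d = -5
  return y = 0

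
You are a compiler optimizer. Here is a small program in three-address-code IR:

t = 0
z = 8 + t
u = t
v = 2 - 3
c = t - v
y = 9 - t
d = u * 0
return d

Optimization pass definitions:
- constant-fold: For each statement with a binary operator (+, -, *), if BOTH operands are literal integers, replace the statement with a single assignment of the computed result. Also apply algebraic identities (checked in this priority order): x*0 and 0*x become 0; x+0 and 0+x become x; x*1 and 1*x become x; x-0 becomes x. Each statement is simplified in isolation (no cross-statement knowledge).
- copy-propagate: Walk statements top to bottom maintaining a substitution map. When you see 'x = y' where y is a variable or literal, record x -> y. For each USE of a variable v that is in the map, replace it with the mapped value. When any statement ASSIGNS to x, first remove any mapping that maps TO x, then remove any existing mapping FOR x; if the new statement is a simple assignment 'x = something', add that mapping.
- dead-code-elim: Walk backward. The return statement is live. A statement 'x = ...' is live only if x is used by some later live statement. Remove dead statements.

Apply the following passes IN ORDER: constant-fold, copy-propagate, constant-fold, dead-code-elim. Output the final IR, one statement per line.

Answer: return 0

Derivation:
Initial IR:
  t = 0
  z = 8 + t
  u = t
  v = 2 - 3
  c = t - v
  y = 9 - t
  d = u * 0
  return d
After constant-fold (8 stmts):
  t = 0
  z = 8 + t
  u = t
  v = -1
  c = t - v
  y = 9 - t
  d = 0
  return d
After copy-propagate (8 stmts):
  t = 0
  z = 8 + 0
  u = 0
  v = -1
  c = 0 - -1
  y = 9 - 0
  d = 0
  return 0
After constant-fold (8 stmts):
  t = 0
  z = 8
  u = 0
  v = -1
  c = 1
  y = 9
  d = 0
  return 0
After dead-code-elim (1 stmts):
  return 0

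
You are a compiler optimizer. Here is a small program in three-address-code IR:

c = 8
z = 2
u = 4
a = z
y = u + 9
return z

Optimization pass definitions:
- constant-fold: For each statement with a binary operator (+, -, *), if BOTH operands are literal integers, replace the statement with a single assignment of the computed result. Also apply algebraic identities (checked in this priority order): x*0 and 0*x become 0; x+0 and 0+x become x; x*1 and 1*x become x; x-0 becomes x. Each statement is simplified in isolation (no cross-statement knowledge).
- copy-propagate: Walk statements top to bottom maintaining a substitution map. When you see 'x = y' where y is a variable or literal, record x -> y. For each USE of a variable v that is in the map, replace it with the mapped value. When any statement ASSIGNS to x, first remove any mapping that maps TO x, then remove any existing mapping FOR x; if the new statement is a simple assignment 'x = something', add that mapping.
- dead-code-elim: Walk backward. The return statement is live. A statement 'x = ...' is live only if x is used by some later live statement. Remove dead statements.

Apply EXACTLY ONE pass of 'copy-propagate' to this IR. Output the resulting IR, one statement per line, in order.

Answer: c = 8
z = 2
u = 4
a = 2
y = 4 + 9
return 2

Derivation:
Applying copy-propagate statement-by-statement:
  [1] c = 8  (unchanged)
  [2] z = 2  (unchanged)
  [3] u = 4  (unchanged)
  [4] a = z  -> a = 2
  [5] y = u + 9  -> y = 4 + 9
  [6] return z  -> return 2
Result (6 stmts):
  c = 8
  z = 2
  u = 4
  a = 2
  y = 4 + 9
  return 2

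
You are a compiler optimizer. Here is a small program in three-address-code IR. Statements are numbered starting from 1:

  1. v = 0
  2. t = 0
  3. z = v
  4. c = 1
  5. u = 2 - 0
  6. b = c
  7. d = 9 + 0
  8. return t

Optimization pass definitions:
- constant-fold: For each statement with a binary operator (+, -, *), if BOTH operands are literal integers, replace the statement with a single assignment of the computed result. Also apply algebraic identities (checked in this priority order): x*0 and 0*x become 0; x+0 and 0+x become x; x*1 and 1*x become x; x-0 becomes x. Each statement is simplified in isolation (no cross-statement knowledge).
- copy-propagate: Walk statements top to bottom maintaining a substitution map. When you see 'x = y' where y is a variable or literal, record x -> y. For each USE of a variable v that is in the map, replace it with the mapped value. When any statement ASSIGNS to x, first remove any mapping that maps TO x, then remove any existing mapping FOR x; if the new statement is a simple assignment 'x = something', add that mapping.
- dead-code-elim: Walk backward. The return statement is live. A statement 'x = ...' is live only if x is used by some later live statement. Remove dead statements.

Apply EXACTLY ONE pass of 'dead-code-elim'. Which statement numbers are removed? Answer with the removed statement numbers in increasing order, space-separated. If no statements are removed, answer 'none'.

Answer: 1 3 4 5 6 7

Derivation:
Backward liveness scan:
Stmt 1 'v = 0': DEAD (v not in live set [])
Stmt 2 't = 0': KEEP (t is live); live-in = []
Stmt 3 'z = v': DEAD (z not in live set ['t'])
Stmt 4 'c = 1': DEAD (c not in live set ['t'])
Stmt 5 'u = 2 - 0': DEAD (u not in live set ['t'])
Stmt 6 'b = c': DEAD (b not in live set ['t'])
Stmt 7 'd = 9 + 0': DEAD (d not in live set ['t'])
Stmt 8 'return t': KEEP (return); live-in = ['t']
Removed statement numbers: [1, 3, 4, 5, 6, 7]
Surviving IR:
  t = 0
  return t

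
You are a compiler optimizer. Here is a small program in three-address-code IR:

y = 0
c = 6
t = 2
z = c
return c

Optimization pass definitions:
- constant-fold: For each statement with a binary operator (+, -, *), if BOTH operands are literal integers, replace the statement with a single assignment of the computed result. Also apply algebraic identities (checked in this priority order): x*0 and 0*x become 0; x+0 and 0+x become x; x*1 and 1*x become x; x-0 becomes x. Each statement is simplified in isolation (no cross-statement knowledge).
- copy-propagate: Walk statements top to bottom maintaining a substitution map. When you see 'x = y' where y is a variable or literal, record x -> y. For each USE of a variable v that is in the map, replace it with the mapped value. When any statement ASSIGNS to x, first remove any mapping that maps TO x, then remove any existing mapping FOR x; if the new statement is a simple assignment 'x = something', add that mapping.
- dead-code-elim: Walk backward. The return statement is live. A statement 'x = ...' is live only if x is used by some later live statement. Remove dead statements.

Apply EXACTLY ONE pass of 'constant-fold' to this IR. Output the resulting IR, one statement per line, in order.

Answer: y = 0
c = 6
t = 2
z = c
return c

Derivation:
Applying constant-fold statement-by-statement:
  [1] y = 0  (unchanged)
  [2] c = 6  (unchanged)
  [3] t = 2  (unchanged)
  [4] z = c  (unchanged)
  [5] return c  (unchanged)
Result (5 stmts):
  y = 0
  c = 6
  t = 2
  z = c
  return c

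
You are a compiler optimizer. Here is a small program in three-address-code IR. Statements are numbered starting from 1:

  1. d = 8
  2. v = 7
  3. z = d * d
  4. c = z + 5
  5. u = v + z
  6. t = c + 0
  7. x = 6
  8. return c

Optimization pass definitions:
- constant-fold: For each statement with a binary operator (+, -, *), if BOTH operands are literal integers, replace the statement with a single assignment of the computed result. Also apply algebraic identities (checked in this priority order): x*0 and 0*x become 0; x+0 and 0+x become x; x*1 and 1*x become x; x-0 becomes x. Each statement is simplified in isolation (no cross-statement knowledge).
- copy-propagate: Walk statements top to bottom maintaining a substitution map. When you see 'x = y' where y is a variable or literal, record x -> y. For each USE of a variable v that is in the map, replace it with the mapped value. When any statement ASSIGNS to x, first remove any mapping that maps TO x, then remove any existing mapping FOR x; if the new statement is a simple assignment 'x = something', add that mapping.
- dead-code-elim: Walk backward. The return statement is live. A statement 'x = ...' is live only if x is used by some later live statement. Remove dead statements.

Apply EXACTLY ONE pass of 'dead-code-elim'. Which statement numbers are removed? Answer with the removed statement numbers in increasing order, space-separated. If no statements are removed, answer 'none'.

Backward liveness scan:
Stmt 1 'd = 8': KEEP (d is live); live-in = []
Stmt 2 'v = 7': DEAD (v not in live set ['d'])
Stmt 3 'z = d * d': KEEP (z is live); live-in = ['d']
Stmt 4 'c = z + 5': KEEP (c is live); live-in = ['z']
Stmt 5 'u = v + z': DEAD (u not in live set ['c'])
Stmt 6 't = c + 0': DEAD (t not in live set ['c'])
Stmt 7 'x = 6': DEAD (x not in live set ['c'])
Stmt 8 'return c': KEEP (return); live-in = ['c']
Removed statement numbers: [2, 5, 6, 7]
Surviving IR:
  d = 8
  z = d * d
  c = z + 5
  return c

Answer: 2 5 6 7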